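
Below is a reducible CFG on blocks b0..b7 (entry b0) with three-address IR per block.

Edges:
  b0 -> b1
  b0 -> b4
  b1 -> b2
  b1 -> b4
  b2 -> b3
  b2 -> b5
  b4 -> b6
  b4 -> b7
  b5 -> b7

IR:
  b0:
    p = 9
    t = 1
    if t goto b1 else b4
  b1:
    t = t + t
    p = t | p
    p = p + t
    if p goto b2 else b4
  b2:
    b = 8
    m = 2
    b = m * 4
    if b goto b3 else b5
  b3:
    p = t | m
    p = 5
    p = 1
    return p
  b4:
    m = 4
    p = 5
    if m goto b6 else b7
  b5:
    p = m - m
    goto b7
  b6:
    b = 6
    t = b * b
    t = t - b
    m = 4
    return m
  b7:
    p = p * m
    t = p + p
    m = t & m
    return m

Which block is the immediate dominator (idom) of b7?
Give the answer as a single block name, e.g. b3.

Answer: b0

Derivation:
idom tree: b1←b0 b2←b1 b3←b2 b4←b0 b5←b2 b6←b4 b7←b0
Join-block Dom:
  b4: preds {b0,b1}: {b0} ∩ {b0,b1} = {b0}; idom=b0
  b7: preds {b4,b5}: {b0,b4} ∩ {b0,b1,b2,b5} = {b0}; idom=b0

idom(b7) = b0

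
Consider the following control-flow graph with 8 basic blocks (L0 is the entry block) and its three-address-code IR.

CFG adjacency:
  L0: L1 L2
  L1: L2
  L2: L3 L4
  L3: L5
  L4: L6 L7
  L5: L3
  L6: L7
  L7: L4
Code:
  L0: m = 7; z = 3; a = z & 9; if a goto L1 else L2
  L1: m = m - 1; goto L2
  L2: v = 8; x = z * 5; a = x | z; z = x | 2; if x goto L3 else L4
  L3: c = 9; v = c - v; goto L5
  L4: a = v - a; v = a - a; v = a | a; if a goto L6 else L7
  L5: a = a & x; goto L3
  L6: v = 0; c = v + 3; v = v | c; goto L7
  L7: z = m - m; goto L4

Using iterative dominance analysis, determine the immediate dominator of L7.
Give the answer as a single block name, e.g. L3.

Answer: L4

Working:
idom tree: L1←L0 L2←L0 L3←L2 L4←L2 L5←L3 L6←L4 L7←L4
Dom∩ at merges:
  L2: preds {L0,L1}: {L0} ∩ {L0,L1} = {L0}; idom=L0
  L3: preds {L2,L5}: {L0,L2} ∩ {L0,L2,L3,L5} = {L0,L2}; idom=L2
  L4: preds {L2,L7}: {L0,L2} ∩ {L0,L2,L4,L7} = {L0,L2}; idom=L2
  L7: preds {L4,L6}: {L0,L2,L4} ∩ {L0,L2,L4,L6} = {L0,L2,L4}; idom=L4

idom(L7) = L4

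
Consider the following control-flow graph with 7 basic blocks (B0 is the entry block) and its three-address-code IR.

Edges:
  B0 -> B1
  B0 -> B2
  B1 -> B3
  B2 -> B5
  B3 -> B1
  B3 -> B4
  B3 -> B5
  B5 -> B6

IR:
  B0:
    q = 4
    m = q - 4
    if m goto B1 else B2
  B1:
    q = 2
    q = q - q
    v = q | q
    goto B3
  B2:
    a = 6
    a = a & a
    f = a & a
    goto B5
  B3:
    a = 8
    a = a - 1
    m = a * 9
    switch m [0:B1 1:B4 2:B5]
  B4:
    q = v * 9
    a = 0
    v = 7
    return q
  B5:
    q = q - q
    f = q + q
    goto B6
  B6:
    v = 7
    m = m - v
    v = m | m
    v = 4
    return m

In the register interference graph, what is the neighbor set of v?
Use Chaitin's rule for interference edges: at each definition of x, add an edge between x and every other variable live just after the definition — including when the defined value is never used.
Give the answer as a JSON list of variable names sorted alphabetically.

Answer: ["a", "m", "q"]

Derivation:
Per-block:
  B0: def={m,q} ue=∅
  B1: def={q,v} ue=∅
  B2: def={a,f} ue=∅
  B3: def={a,m} ue=∅
  B4: def={a,q,v} ue={v}
  B5: def={f,q} ue={q}
  B6: def={m,v} ue={m}

Liveness:
  live B0: ∅→{m,q}
  live B1: ∅→{q,v}
  live B2: {m,q}→{m,q}
  live B3: {q,v}→{m,q,v}
  live B4: {v}→∅
  live B5: {m,q}→{m}
  live B6: {m}→∅

Interference:
  a: {m,q,v}
  f: {m,q}
  m: {a,f,q,v}
  q: {a,f,m,v}
  v: {a,m,q}

N(v) = ["a", "m", "q"]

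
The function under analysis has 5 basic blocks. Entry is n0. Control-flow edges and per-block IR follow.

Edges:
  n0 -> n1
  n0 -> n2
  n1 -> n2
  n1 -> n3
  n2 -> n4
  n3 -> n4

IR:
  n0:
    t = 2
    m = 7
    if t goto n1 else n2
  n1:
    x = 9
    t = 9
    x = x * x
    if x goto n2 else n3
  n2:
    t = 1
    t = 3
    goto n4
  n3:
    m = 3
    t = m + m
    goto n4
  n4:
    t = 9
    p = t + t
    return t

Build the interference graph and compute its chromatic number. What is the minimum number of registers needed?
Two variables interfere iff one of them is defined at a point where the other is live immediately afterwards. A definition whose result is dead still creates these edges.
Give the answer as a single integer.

Block summaries:
  n0: {m,t} / ∅
  n1: {t,x} / ∅
  n2: {t} / ∅
  n3: {m,t} / ∅
  n4: {p,t} / ∅

Backward fixpoint:
  n0: in=∅ out=∅
  n1: in=∅ out=∅
  n2: in=∅ out=∅
  n3: in=∅ out=∅
  n4: in=∅ out=∅

Conflict graph:
  m: {t}
  p: {t}
  t: {m,p,x}
  x: {t}

Chromatic number:
  lower bound: {m,t} mutually conflict ⇒ χ ≥ 2
  2-colouring: R0={t}  R1={m,p,x}
  χ = 2

Answer: 2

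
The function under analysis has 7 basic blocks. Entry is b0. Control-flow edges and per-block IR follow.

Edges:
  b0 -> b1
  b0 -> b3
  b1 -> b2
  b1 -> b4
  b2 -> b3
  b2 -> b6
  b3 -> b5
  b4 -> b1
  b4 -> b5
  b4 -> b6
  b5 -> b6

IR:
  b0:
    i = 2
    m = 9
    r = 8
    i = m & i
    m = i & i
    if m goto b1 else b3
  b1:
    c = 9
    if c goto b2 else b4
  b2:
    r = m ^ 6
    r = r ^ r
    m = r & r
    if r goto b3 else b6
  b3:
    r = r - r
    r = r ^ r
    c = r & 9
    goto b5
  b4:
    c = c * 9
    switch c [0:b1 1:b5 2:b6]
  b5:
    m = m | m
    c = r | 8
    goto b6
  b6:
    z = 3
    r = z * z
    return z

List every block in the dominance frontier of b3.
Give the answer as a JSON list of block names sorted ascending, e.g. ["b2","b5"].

Answer: ["b5"]

Working:
idom tree: b1←b0 b2←b1 b3←b0 b4←b1 b5←b0 b6←b0
Dom at joins:
  b1: preds {b0,b4}: {b0} ∩ {b0,b1,b4} = {b0}; idom=b0
  b3: preds {b0,b2}: {b0} ∩ {b0,b1,b2} = {b0}; idom=b0
  b5: preds {b3,b4}: {b0,b3} ∩ {b0,b1,b4} = {b0}; idom=b0
  b6: preds {b2,b4,b5}: {b0,b1,b2} ∩ {b0,b1,b4} ∩ {b0,b5} = {b0}; idom=b0

DF derivation:
  join b1 pred b0: · stop@b0
  join b1 pred b4: b4→b1 stop@b0
  join b3 pred b0: · stop@b0
  join b3 pred b2: b2→b1 stop@b0
  join b5 pred b3: b3 stop@b0
  join b5 pred b4: b4→b1 stop@b0
  join b6 pred b2: b2→b1 stop@b0
  join b6 pred b4: b4→b1 stop@b0
  join b6 pred b5: b5 stop@b0
  DF(b0)=∅
  DF(b1)={b1,b3,b5,b6}
  DF(b2)={b3,b6}
  DF(b3)={b5}
  DF(b4)={b1,b5,b6}
  DF(b5)={b6}
  DF(b6)=∅

DF(b3) = ["b5"]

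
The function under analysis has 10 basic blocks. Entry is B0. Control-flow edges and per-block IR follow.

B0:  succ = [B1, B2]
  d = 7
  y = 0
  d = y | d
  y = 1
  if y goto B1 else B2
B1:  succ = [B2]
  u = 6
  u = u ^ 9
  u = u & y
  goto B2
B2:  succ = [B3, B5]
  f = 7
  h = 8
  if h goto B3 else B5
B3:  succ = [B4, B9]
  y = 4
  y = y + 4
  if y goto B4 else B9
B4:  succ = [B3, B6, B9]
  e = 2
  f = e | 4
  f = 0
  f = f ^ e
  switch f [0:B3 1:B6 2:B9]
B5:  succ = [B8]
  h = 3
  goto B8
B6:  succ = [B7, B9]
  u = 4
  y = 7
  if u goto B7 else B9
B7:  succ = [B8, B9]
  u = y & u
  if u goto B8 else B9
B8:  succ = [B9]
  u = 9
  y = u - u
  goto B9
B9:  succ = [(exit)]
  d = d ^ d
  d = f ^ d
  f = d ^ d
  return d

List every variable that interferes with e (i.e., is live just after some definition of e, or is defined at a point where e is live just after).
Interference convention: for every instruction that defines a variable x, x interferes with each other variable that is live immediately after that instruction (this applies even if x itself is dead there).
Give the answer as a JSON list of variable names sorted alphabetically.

Answer: ["d", "f"]

Working:
def/use:
  B0: def={d,y} ue=∅
  B1: def={u} ue={y}
  B2: def={f,h} ue=∅
  B3: def={y} ue=∅
  B4: def={e,f} ue=∅
  B5: def={h} ue=∅
  B6: def={u,y} ue=∅
  B7: def={u} ue={u,y}
  B8: def={u,y} ue=∅
  B9: def={d,f} ue={d,f}

Live sets:
  live B0: ∅→{d,y}
  live B1: {d,y}→{d}
  live B2: {d}→{d,f}
  live B3: {d,f}→{d,f}
  live B4: {d}→{d,f}
  live B5: {d,f}→{d,f}
  live B6: {d,f}→{d,f,u,y}
  live B7: {d,f,u,y}→{d,f}
  live B8: {d,f}→{d,f}
  live B9: {d,f}→∅

Interfere edges:
  d↔{e,f,h,u,y}
  e↔{d,f}
  f↔{d,e,h,u,y}
  h↔{d,f}
  u↔{d,f,y}
  y↔{d,f,u}

N(e) = ["d", "f"]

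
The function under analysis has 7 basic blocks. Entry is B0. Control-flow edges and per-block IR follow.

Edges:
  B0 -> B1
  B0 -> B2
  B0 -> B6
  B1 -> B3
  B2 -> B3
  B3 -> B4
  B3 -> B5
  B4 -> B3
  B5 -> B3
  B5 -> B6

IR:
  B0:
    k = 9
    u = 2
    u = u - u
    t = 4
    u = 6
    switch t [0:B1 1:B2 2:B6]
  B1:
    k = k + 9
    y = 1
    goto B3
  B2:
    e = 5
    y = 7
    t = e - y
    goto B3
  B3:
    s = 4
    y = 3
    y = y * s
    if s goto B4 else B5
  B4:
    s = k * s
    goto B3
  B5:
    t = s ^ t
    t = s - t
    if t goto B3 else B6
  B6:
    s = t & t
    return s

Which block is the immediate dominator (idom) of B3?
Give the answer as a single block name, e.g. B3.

Answer: B0

Working:
idom tree: B1←B0 B2←B0 B3←B0 B4←B3 B5←B3 B6←B0
Dom∩ at merges:
  B3: preds {B1,B2,B4,B5}: {B0,B1} ∩ {B0,B2} ∩ {B0,B3,B4} ∩ {B0,B3,B5} = {B0}; idom=B0
  B6: preds {B0,B5}: {B0} ∩ {B0,B3,B5} = {B0}; idom=B0

idom(B3) = B0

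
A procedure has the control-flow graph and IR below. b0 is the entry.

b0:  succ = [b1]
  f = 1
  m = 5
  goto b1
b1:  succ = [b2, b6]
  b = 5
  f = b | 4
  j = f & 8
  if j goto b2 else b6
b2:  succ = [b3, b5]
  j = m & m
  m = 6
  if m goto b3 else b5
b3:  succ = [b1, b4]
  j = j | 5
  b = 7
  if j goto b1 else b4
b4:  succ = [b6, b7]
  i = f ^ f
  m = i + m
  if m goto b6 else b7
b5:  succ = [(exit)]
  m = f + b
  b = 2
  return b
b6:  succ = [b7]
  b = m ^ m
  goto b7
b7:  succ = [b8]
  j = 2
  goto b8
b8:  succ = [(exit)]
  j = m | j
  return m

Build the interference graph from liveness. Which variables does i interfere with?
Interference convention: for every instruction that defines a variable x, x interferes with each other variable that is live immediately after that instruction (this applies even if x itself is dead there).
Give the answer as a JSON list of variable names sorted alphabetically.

Per-block:
  b0 def {f,m} use ∅
  b1 def {b,f,j} use ∅
  b2 def {j,m} use {m}
  b3 def {b,j} use {j}
  b4 def {i,m} use {f,m}
  b5 def {b,m} use {b,f}
  b6 def {b} use {m}
  b7 def {j} use ∅
  b8 def {j} use {j,m}

Live sets:
  live b0: ∅→{m}
  live b1: {m}→{b,f,m}
  live b2: {b,f,m}→{b,f,j,m}
  live b3: {f,j,m}→{f,m}
  live b4: {f,m}→{m}
  live b5: {b,f}→∅
  live b6: {m}→{m}
  live b7: {m}→{j,m}
  live b8: {j,m}→∅

Conflict graph:
  b↔{f,j,m}
  f↔{b,j,m}
  i↔{m}
  j↔{b,f,m}
  m↔{b,f,i,j}

N(i) = ["m"]

Answer: ["m"]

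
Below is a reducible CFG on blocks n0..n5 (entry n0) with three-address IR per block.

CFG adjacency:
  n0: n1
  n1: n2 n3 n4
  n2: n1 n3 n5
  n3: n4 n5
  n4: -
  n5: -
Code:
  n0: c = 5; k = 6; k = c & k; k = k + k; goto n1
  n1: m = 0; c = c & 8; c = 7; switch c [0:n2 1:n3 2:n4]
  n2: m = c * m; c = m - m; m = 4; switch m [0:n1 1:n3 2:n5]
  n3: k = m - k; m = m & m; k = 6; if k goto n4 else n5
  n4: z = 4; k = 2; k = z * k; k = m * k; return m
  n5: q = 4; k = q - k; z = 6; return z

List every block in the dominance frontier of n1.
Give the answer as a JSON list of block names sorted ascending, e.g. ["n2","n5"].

idom tree: n1←n0 n2←n1 n3←n1 n4←n1 n5←n1
Dom at joins:
  n1: preds {n0,n2}: {n0} ∩ {n0,n1,n2} = {n0}; idom=n0
  n3: preds {n1,n2}: {n0,n1} ∩ {n0,n1,n2} = {n0,n1}; idom=n1
  n4: preds {n1,n3}: {n0,n1} ∩ {n0,n1,n3} = {n0,n1}; idom=n1
  n5: preds {n2,n3}: {n0,n1,n2} ∩ {n0,n1,n3} = {n0,n1}; idom=n1

DF walk-up:
  join n1 pred n0: · stop@n0
  join n1 pred n2: n2→n1 stop@n0
  join n3 pred n1: · stop@n1
  join n3 pred n2: n2 stop@n1
  join n4 pred n1: · stop@n1
  join n4 pred n3: n3 stop@n1
  join n5 pred n2: n2 stop@n1
  join n5 pred n3: n3 stop@n1
  DF(n0)=∅
  DF(n1)={n1}
  DF(n2)={n1,n3,n5}
  DF(n3)={n4,n5}
  DF(n4)=∅
  DF(n5)=∅

DF(n1) = ["n1"]

Answer: ["n1"]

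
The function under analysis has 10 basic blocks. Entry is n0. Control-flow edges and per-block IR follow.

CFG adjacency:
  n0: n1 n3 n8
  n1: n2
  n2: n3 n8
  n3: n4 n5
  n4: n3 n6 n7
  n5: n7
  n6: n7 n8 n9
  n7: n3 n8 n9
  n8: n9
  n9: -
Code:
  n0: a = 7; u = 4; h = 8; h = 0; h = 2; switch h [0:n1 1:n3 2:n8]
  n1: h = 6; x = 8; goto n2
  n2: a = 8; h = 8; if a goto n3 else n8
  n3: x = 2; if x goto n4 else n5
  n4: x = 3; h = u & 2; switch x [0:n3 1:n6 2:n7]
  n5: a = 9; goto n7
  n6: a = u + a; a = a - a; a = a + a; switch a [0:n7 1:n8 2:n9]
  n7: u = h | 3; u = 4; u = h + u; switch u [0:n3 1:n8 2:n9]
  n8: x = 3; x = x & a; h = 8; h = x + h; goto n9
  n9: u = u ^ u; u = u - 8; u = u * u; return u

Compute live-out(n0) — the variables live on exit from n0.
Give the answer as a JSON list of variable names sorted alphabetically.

Per-block:
  n0: def={a,h,u} ue=∅
  n1: def={h,x} ue=∅
  n2: def={a,h} ue=∅
  n3: def={x} ue=∅
  n4: def={h,x} ue={u}
  n5: def={a} ue=∅
  n6: def={a} ue={a,u}
  n7: def={u} ue={h}
  n8: def={h,x} ue={a}
  n9: def={u} ue={u}

Liveness:
  n0 li=∅ lo={a,h,u}
  n1 li={u} lo={u}
  n2 li={u} lo={a,h,u}
  n3 li={a,h,u} lo={a,h,u}
  n4 li={a,u} lo={a,h,u}
  n5 li={h} lo={a,h}
  n6 li={a,h,u} lo={a,h,u}
  n7 li={a,h} lo={a,h,u}
  n8 li={a,u} lo={u}
  n9 li={u} lo=∅

live-out(n0) = ["a", "h", "u"]

Answer: ["a", "h", "u"]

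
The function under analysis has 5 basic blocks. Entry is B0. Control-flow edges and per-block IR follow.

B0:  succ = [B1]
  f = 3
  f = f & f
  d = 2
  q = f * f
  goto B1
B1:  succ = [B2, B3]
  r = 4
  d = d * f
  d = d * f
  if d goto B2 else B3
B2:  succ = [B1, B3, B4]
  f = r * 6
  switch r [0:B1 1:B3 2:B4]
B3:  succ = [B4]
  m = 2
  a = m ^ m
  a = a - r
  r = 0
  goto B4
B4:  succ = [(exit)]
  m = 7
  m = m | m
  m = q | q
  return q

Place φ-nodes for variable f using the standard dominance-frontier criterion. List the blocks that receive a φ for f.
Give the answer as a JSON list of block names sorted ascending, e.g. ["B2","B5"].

Answer: ["B1", "B3", "B4"]

Working:
idom tree: B1←B0 B2←B1 B3←B1 B4←B1
Dom∩ at merges:
  B1: preds {B0,B2}: {B0} ∩ {B0,B1,B2} = {B0}; idom=B0
  B3: preds {B1,B2}: {B0,B1} ∩ {B0,B1,B2} = {B0,B1}; idom=B1
  B4: preds {B2,B3}: {B0,B1,B2} ∩ {B0,B1,B3} = {B0,B1}; idom=B1

DF derivation:
  join B1 pred B0: · stop@B0
  join B1 pred B2: B2→B1 stop@B0
  join B3 pred B1: · stop@B1
  join B3 pred B2: B2 stop@B1
  join B4 pred B2: B2 stop@B1
  join B4 pred B3: B3 stop@B1
  B0: DF=∅
  B1: DF={B1}
  B2: DF={B1,B3,B4}
  B3: DF={B4}
  B4: DF=∅

φ for f: defs {B0,B2}
  DF⁺ = {B1,B3,B4}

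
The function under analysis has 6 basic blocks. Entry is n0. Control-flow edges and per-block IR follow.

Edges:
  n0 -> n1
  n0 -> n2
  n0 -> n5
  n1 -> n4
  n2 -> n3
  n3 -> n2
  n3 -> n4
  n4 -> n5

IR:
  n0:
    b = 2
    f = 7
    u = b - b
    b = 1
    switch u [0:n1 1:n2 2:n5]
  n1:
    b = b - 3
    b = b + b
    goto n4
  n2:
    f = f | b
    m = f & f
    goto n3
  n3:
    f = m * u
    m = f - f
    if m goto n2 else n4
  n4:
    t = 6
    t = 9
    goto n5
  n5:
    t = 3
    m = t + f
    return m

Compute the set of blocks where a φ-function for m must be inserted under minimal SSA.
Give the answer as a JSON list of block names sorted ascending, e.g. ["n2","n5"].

Answer: ["n2", "n4", "n5"]

Working:
idom tree: n1←n0 n2←n0 n3←n2 n4←n0 n5←n0
Join-block Dom:
  n2: preds {n0,n3}: {n0} ∩ {n0,n2,n3} = {n0}; idom=n0
  n4: preds {n1,n3}: {n0,n1} ∩ {n0,n2,n3} = {n0}; idom=n0
  n5: preds {n0,n4}: {n0} ∩ {n0,n4} = {n0}; idom=n0

Frontier:
  n2←n0: walk · to n0
  n2←n3: walk n3→n2 to n0
  n4←n1: walk n1 to n0
  n4←n3: walk n3→n2 to n0
  n5←n0: walk · to n0
  n5←n4: walk n4 to n0
  n0: DF=∅
  n1: DF={n4}
  n2: DF={n2,n4}
  n3: DF={n2,n4}
  n4: DF={n5}
  n5: DF=∅

φ for m: defs {n2,n3,n5}
  DF⁺ = {n2,n4,n5}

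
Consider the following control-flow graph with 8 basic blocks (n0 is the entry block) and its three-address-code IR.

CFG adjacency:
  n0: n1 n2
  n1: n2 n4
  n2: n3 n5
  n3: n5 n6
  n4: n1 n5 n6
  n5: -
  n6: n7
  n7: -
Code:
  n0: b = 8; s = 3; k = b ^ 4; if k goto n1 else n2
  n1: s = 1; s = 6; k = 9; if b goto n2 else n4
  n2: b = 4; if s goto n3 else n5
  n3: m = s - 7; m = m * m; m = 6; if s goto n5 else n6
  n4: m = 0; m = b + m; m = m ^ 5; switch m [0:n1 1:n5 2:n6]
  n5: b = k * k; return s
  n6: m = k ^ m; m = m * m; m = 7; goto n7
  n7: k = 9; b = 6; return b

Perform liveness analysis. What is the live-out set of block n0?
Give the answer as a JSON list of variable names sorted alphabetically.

def/use:
  n0 def {b,k,s} use ∅
  n1 def {k,s} use {b}
  n2 def {b} use {s}
  n3 def {m} use {s}
  n4 def {m} use {b}
  n5 def {b} use {k,s}
  n6 def {m} use {k,m}
  n7 def {b,k} use ∅

Backward fixpoint:
  n0 li=∅ lo={b,k,s}
  n1 li={b} lo={b,k,s}
  n2 li={k,s} lo={k,s}
  n3 li={k,s} lo={k,m,s}
  n4 li={b,k,s} lo={b,k,m,s}
  n5 li={k,s} lo=∅
  n6 li={k,m} lo=∅
  n7 li=∅ lo=∅

live-out(n0) = ["b", "k", "s"]

Answer: ["b", "k", "s"]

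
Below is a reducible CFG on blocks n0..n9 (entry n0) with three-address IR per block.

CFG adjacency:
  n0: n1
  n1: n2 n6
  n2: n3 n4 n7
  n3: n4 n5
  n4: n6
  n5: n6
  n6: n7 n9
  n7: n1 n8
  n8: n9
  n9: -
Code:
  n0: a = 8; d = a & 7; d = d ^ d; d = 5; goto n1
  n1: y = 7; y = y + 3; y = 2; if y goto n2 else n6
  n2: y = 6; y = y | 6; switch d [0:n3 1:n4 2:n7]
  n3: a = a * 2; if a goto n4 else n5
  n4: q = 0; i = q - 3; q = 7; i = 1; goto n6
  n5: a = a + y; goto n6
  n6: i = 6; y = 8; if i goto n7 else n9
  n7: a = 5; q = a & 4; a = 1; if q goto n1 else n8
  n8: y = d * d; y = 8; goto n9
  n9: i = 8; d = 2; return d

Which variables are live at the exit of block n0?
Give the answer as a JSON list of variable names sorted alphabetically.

Answer: ["a", "d"]

Working:
Block summaries:
  n0 def {a,d} use ∅
  n1 def {y} use ∅
  n2 def {y} use {d}
  n3 def {a} use {a}
  n4 def {i,q} use ∅
  n5 def {a} use {a,y}
  n6 def {i,y} use ∅
  n7 def {a,q} use ∅
  n8 def {y} use {d}
  n9 def {d,i} use ∅

Liveness:
  live n0: ∅→{a,d}
  live n1: {a,d}→{a,d}
  live n2: {a,d}→{a,d,y}
  live n3: {a,d,y}→{a,d,y}
  live n4: {d}→{d}
  live n5: {a,d,y}→{d}
  live n6: {d}→{d}
  live n7: {d}→{a,d}
  live n8: {d}→∅
  live n9: ∅→∅

live-out(n0) = ["a", "d"]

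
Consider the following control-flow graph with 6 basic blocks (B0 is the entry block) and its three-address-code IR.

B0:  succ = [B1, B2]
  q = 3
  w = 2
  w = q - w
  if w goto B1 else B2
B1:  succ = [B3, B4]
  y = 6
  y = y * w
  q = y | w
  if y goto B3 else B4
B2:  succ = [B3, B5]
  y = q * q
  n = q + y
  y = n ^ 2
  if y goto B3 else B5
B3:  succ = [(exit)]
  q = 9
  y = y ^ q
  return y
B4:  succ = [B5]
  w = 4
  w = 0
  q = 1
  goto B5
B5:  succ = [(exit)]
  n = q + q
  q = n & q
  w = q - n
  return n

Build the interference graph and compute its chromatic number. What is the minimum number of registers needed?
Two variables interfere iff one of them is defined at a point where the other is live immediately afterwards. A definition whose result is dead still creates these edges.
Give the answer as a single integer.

Answer: 3

Working:
Block summaries:
  B0: {q,w} / ∅
  B1: {q,y} / {w}
  B2: {n,y} / {q}
  B3: {q,y} / {y}
  B4: {q,w} / ∅
  B5: {n,q,w} / {q}

Liveness:
  B0 li=∅ lo={q,w}
  B1 li={w} lo={y}
  B2 li={q} lo={q,y}
  B3 li={y} lo=∅
  B4 li=∅ lo={q}
  B5 li={q} lo=∅

Interference:
  n: {q,w}
  q: {n,w,y}
  w: {n,q,y}
  y: {q,w}

Colouring:
  lower bound: {n,q,w} mutually conflict ⇒ χ ≥ 3
  3-colouring: r0={q}  r1={w}  r2={n,y}
  χ = 3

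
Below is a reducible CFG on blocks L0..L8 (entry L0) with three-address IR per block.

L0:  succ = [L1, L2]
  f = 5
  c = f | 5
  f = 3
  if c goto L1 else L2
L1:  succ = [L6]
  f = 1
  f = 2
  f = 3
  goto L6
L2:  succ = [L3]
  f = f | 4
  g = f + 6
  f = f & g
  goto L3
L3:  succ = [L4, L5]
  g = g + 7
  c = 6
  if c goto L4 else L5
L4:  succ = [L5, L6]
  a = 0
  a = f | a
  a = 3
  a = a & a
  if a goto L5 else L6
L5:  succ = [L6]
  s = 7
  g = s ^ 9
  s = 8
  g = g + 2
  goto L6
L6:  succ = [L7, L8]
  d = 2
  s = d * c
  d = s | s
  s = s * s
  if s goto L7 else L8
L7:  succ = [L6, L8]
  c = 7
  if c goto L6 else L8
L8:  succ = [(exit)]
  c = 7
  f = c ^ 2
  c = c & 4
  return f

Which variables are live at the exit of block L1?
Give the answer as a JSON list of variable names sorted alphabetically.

def/use:
  L0 def {c,f} use ∅
  L1 def {f} use ∅
  L2 def {f,g} use {f}
  L3 def {c,g} use {g}
  L4 def {a} use {f}
  L5 def {g,s} use ∅
  L6 def {d,s} use {c}
  L7 def {c} use ∅
  L8 def {c,f} use ∅

Backward fixpoint:
  live L0: ∅→{c,f}
  live L1: {c}→{c}
  live L2: {f}→{f,g}
  live L3: {f,g}→{c,f}
  live L4: {c,f}→{c}
  live L5: {c}→{c}
  live L6: {c}→∅
  live L7: ∅→{c}
  live L8: ∅→∅

live-out(L1) = ["c"]

Answer: ["c"]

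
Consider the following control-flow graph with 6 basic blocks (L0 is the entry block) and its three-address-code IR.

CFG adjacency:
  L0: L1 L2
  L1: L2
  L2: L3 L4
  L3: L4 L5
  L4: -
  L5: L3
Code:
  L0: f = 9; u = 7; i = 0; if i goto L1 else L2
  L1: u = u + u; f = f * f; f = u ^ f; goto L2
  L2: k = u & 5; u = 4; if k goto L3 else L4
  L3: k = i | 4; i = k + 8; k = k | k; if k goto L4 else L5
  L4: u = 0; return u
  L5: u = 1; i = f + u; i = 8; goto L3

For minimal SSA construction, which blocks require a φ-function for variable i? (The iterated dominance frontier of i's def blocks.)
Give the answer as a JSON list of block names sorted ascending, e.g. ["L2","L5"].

idom tree: L1←L0 L2←L0 L3←L2 L4←L2 L5←L3
Dom at joins:
  L2: preds {L0,L1}: {L0} ∩ {L0,L1} = {L0}; idom=L0
  L3: preds {L2,L5}: {L0,L2} ∩ {L0,L2,L3,L5} = {L0,L2}; idom=L2
  L4: preds {L2,L3}: {L0,L2} ∩ {L0,L2,L3} = {L0,L2}; idom=L2

Frontier:
  L2←L0: walk · to L0
  L2←L1: walk L1 to L0
  L3←L2: walk · to L2
  L3←L5: walk L5→L3 to L2
  L4←L2: walk · to L2
  L4←L3: walk L3 to L2
  L0 → ∅
  L1 → {L2}
  L2 → ∅
  L3 → {L3,L4}
  L4 → ∅
  L5 → {L3}

φ for i: defs {L0,L3,L5}
  DF⁺ = {L3,L4}

Answer: ["L3", "L4"]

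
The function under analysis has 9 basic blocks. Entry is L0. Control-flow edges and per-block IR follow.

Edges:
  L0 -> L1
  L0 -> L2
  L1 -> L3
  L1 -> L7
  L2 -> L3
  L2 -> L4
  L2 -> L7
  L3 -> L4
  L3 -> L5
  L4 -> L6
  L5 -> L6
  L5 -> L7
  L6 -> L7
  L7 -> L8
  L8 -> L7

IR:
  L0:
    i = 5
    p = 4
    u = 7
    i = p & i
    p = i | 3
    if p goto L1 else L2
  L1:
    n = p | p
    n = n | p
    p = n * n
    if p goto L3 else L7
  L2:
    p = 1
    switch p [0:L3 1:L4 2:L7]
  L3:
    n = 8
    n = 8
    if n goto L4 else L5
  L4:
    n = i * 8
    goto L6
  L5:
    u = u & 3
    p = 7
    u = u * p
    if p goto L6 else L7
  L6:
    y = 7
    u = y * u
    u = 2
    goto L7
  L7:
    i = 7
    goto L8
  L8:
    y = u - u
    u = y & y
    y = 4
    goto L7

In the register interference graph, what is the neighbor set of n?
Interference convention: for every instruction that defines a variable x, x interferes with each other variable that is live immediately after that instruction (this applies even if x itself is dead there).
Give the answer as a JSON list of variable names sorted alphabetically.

Answer: ["i", "p", "u"]

Analysis:
Per-block:
  L0: {i,p,u} / ∅
  L1: {n,p} / {p}
  L2: {p} / ∅
  L3: {n} / ∅
  L4: {n} / {i}
  L5: {p,u} / {u}
  L6: {u,y} / {u}
  L7: {i} / ∅
  L8: {u,y} / {u}

Backward fixpoint:
  L0: in=∅ out={i,p,u}
  L1: in={i,p,u} out={i,u}
  L2: in={i,u} out={i,u}
  L3: in={i,u} out={i,u}
  L4: in={i,u} out={u}
  L5: in={u} out={u}
  L6: in={u} out={u}
  L7: in={u} out={u}
  L8: in={u} out={u}

Interference:
  i: {n,p,u}
  n: {i,p,u}
  p: {i,n,u}
  u: {i,n,p,y}
  y: {u}

N(n) = ["i", "p", "u"]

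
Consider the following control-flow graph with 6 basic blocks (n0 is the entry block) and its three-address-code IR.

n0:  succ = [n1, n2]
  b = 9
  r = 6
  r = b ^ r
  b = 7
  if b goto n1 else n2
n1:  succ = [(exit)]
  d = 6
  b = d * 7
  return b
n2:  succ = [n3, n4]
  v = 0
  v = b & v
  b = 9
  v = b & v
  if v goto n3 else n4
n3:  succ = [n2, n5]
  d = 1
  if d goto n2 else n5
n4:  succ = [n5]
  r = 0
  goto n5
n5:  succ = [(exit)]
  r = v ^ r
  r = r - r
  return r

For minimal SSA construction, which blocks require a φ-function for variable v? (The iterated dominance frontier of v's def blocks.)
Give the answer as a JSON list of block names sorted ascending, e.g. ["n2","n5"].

idom tree: n1←n0 n2←n0 n3←n2 n4←n2 n5←n2
Dom∩ at merges:
  n2: preds {n0,n3}: {n0} ∩ {n0,n2,n3} = {n0}; idom=n0
  n5: preds {n3,n4}: {n0,n2,n3} ∩ {n0,n2,n4} = {n0,n2}; idom=n2

DF walk-up:
  join n2 pred n0: · stop@n0
  join n2 pred n3: n3→n2 stop@n0
  join n5 pred n3: n3 stop@n2
  join n5 pred n4: n4 stop@n2
  n0 → ∅
  n1 → ∅
  n2 → {n2}
  n3 → {n2,n5}
  n4 → {n5}
  n5 → ∅

φ for v: defs {n2}
  DF⁺ = {n2}

Answer: ["n2"]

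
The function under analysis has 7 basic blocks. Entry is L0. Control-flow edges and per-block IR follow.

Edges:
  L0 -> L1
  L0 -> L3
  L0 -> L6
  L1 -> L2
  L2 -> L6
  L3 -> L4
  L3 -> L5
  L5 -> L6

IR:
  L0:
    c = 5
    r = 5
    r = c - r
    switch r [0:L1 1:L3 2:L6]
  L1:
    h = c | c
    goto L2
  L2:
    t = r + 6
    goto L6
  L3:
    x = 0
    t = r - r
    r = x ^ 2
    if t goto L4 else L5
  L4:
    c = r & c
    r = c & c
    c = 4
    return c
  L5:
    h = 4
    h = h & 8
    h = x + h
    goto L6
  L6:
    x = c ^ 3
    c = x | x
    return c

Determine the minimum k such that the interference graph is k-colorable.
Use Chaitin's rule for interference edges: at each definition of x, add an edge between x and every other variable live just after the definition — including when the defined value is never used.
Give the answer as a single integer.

Per-block:
  L0 def {c,r} use ∅
  L1 def {h} use {c}
  L2 def {t} use {r}
  L3 def {r,t,x} use {r}
  L4 def {c,r} use {c,r}
  L5 def {h} use {x}
  L6 def {c,x} use {c}

Live sets:
  L0: in=∅ out={c,r}
  L1: in={c,r} out={c,r}
  L2: in={c,r} out={c}
  L3: in={c,r} out={c,r,x}
  L4: in={c,r} out=∅
  L5: in={c,x} out={c}
  L6: in={c} out=∅

Conflict graph:
  c: {h,r,t,x}
  h: {c,r,x}
  r: {c,h,t,x}
  t: {c,r,x}
  x: {c,h,r,t}

Chromatic number:
  lower bound: {c,h,r,x} mutually conflict ⇒ χ ≥ 4
  assign c→r0 h→r3 r→r1 t→r3 x→r2 — no edge inside a register ⇒ χ ≤ 4
  χ = 4

Answer: 4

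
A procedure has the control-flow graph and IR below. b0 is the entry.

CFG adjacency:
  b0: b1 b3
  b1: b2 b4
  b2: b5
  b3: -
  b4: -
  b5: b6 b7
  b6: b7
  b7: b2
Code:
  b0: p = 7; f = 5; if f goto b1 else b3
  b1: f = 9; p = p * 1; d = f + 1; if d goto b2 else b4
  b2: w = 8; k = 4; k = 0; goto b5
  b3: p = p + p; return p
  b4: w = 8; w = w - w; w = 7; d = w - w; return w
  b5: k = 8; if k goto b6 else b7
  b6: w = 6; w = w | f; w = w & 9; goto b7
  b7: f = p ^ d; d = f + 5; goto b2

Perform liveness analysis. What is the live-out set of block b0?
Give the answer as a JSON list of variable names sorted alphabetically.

Answer: ["p"]

Analysis:
Per-block:
  b0: def={f,p} ue=∅
  b1: def={d,f,p} ue={p}
  b2: def={k,w} ue=∅
  b3: def={p} ue={p}
  b4: def={d,w} ue=∅
  b5: def={k} ue=∅
  b6: def={w} ue={f}
  b7: def={d,f} ue={d,p}

Live sets:
  b0 li=∅ lo={p}
  b1 li={p} lo={d,f,p}
  b2 li={d,f,p} lo={d,f,p}
  b3 li={p} lo=∅
  b4 li=∅ lo=∅
  b5 li={d,f,p} lo={d,f,p}
  b6 li={d,f,p} lo={d,p}
  b7 li={d,p} lo={d,f,p}

live-out(b0) = ["p"]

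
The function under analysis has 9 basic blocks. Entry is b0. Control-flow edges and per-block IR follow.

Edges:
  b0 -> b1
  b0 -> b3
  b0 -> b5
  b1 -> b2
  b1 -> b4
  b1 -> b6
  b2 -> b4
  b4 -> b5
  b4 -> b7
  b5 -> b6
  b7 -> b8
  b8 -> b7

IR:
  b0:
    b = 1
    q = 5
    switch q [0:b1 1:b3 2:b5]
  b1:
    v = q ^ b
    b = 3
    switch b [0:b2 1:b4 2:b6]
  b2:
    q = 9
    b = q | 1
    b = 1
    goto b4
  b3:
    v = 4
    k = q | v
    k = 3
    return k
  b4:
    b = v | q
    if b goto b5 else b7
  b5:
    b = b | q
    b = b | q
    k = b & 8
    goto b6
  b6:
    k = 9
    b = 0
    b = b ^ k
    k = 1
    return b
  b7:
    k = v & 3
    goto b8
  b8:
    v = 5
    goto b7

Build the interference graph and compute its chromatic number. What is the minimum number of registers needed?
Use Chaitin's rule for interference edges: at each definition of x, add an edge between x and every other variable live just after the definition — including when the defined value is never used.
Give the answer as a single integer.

Answer: 3

Derivation:
Block summaries:
  b0: def={b,q} ue=∅
  b1: def={b,v} ue={b,q}
  b2: def={b,q} ue=∅
  b3: def={k,v} ue={q}
  b4: def={b} ue={q,v}
  b5: def={b,k} ue={b,q}
  b6: def={b,k} ue=∅
  b7: def={k} ue={v}
  b8: def={v} ue=∅

Liveness:
  b0 li=∅ lo={b,q}
  b1 li={b,q} lo={q,v}
  b2 li={v} lo={q,v}
  b3 li={q} lo=∅
  b4 li={q,v} lo={b,q,v}
  b5 li={b,q} lo=∅
  b6 li=∅ lo=∅
  b7 li={v} lo=∅
  b8 li=∅ lo={v}

Interference:
  b↔{k,q,v}
  k↔{b}
  q↔{b,v}
  v↔{b,q}

Registers:
  {b,q,v} pairwise interfere (3-clique) ⇒ χ ≥ 3
  assign b→r0 k→r1 q→r1 v→r2 — no edge inside a register ⇒ χ ≤ 3
  χ = 3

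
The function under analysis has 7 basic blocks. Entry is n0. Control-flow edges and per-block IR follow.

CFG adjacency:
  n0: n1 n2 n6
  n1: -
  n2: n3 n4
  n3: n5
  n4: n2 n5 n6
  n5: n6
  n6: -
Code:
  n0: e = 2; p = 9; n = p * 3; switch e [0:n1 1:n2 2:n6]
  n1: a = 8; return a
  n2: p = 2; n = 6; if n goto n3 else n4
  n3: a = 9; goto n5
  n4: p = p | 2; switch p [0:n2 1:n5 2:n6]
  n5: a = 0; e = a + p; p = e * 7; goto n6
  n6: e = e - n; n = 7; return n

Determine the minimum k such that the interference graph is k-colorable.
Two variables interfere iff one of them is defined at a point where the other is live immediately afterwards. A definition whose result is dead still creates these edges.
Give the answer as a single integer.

Answer: 3

Derivation:
def/use:
  n0: def={e,n,p} ue=∅
  n1: def={a} ue=∅
  n2: def={n,p} ue=∅
  n3: def={a} ue=∅
  n4: def={p} ue={p}
  n5: def={a,e,p} ue={p}
  n6: def={e,n} ue={e,n}

Backward fixpoint:
  live n0: ∅→{e,n}
  live n1: ∅→∅
  live n2: {e}→{e,n,p}
  live n3: {n,p}→{n,p}
  live n4: {e,n,p}→{e,n,p}
  live n5: {n,p}→{e,n}
  live n6: {e,n}→∅

Interference:
  a↔{n,p}
  e↔{n,p}
  n↔{a,e,p}
  p↔{a,e,n}

Colouring:
  {a,n,p} pairwise interfere (3-clique) ⇒ χ ≥ 3
  3-colouring: R0={n}  R1={p}  R2={a,e}
  χ = 3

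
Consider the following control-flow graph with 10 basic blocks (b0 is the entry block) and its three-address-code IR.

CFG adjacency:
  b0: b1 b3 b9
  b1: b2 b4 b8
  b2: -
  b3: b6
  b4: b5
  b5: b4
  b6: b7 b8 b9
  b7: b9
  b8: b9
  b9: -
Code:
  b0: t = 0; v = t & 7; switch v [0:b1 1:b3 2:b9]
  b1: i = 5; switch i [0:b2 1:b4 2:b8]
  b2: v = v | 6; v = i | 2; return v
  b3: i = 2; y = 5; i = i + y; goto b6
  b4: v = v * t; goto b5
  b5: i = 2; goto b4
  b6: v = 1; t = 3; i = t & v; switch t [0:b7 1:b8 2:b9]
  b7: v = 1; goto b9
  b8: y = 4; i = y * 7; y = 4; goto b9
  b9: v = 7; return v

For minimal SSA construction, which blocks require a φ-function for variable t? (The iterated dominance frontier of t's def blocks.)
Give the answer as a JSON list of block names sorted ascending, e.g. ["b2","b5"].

idom tree: b1←b0 b2←b1 b3←b0 b4←b1 b5←b4 b6←b3 b7←b6 b8←b0 b9←b0
Dom at joins:
  b4: preds {b1,b5}: {b0,b1} ∩ {b0,b1,b4,b5} = {b0,b1}; idom=b1
  b8: preds {b1,b6}: {b0,b1} ∩ {b0,b3,b6} = {b0}; idom=b0
  b9: preds {b0,b6,b7,b8}: {b0} ∩ {b0,b3,b6} ∩ {b0,b3,b6,b7} ∩ {b0,b8} = {b0}; idom=b0

DF derivation:
  b4←b1: walk · to b1
  b4←b5: walk b5→b4 to b1
  b8←b1: walk b1 to b0
  b8←b6: walk b6→b3 to b0
  b9←b0: walk · to b0
  b9←b6: walk b6→b3 to b0
  b9←b7: walk b7→b6→b3 to b0
  b9←b8: walk b8 to b0
  b0: DF=∅
  b1: DF={b8}
  b2: DF=∅
  b3: DF={b8,b9}
  b4: DF={b4}
  b5: DF={b4}
  b6: DF={b8,b9}
  b7: DF={b9}
  b8: DF={b9}
  b9: DF=∅

φ for t: defs {b0,b6}
  DF⁺ = {b8,b9}

Answer: ["b8", "b9"]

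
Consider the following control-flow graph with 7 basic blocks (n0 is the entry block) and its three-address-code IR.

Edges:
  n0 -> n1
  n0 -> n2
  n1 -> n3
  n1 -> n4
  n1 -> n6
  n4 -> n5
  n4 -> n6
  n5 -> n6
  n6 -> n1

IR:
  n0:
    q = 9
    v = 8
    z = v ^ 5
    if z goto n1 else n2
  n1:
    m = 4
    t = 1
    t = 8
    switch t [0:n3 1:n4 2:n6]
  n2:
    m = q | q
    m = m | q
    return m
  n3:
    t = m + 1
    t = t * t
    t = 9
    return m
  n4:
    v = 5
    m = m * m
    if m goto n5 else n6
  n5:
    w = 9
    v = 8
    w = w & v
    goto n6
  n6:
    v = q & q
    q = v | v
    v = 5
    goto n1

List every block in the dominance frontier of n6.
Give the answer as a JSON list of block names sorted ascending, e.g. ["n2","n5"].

Answer: ["n1"]

Derivation:
idom tree: n1←n0 n2←n0 n3←n1 n4←n1 n5←n4 n6←n1
Dom∩ at merges:
  n1: preds {n0,n6}: {n0} ∩ {n0,n1,n6} = {n0}; idom=n0
  n6: preds {n1,n4,n5}: {n0,n1} ∩ {n0,n1,n4} ∩ {n0,n1,n4,n5} = {n0,n1}; idom=n1

DF derivation:
  n1←n0: walk · to n0
  n1←n6: walk n6→n1 to n0
  n6←n1: walk · to n1
  n6←n4: walk n4 to n1
  n6←n5: walk n5→n4 to n1
  DF(n0)=∅
  DF(n1)={n1}
  DF(n2)=∅
  DF(n3)=∅
  DF(n4)={n6}
  DF(n5)={n6}
  DF(n6)={n1}

DF(n6) = ["n1"]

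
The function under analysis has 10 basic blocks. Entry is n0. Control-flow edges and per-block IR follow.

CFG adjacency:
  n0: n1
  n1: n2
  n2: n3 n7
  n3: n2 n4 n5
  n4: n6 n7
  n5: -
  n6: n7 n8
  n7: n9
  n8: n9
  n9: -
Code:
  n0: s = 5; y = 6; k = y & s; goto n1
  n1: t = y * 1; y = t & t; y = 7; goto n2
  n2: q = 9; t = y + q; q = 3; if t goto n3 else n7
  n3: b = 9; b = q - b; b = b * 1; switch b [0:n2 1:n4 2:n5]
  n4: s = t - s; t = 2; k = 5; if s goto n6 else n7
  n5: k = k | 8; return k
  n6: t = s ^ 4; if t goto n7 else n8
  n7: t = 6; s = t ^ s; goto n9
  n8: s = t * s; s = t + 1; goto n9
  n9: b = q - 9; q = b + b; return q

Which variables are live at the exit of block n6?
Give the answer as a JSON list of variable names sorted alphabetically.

Answer: ["q", "s", "t"]

Analysis:
def/use:
  n0 def {k,s,y} use ∅
  n1 def {t,y} use {y}
  n2 def {q,t} use {y}
  n3 def {b} use {q}
  n4 def {k,s,t} use {s,t}
  n5 def {k} use {k}
  n6 def {t} use {s}
  n7 def {s,t} use {s}
  n8 def {s} use {s,t}
  n9 def {b,q} use {q}

Liveness:
  n0 li=∅ lo={k,s,y}
  n1 li={k,s,y} lo={k,s,y}
  n2 li={k,s,y} lo={k,q,s,t,y}
  n3 li={k,q,s,t,y} lo={k,q,s,t,y}
  n4 li={q,s,t} lo={q,s}
  n5 li={k} lo=∅
  n6 li={q,s} lo={q,s,t}
  n7 li={q,s} lo={q}
  n8 li={q,s,t} lo={q}
  n9 li={q} lo=∅

live-out(n6) = ["q", "s", "t"]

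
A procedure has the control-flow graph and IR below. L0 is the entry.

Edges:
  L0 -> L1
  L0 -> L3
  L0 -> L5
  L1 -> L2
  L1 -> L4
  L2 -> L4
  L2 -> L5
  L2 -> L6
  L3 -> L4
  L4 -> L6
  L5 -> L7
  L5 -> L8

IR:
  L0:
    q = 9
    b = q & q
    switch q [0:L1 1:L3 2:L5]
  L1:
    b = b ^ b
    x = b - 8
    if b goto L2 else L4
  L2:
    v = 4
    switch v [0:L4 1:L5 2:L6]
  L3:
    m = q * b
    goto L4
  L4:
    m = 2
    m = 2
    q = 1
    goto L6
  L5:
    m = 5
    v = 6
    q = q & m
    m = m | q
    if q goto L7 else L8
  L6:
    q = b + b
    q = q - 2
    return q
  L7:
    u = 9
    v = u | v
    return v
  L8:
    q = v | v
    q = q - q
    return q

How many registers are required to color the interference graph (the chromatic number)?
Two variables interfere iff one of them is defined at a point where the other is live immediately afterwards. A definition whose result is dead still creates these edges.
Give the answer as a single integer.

Block summaries:
  L0 def {b,q} use ∅
  L1 def {b,x} use {b}
  L2 def {v} use ∅
  L3 def {m} use {b,q}
  L4 def {m,q} use ∅
  L5 def {m,q,v} use {q}
  L6 def {q} use {b}
  L7 def {u,v} use {v}
  L8 def {q} use {v}

Liveness:
  live L0: ∅→{b,q}
  live L1: {b,q}→{b,q}
  live L2: {b,q}→{b,q}
  live L3: {b,q}→{b}
  live L4: {b}→{b}
  live L5: {q}→{v}
  live L6: {b}→∅
  live L7: {v}→∅
  live L8: {v}→∅

Interfere edges:
  b↔{m,q,v,x}
  m↔{b,q,v}
  q↔{b,m,v,x}
  u↔{v}
  v↔{b,m,q,u}
  x↔{b,q}

Registers:
  lower bound: {b,m,q,v} mutually conflict ⇒ χ ≥ 4
  assign b→R0 m→R3 q→R1 u→R0 v→R2 x→R2 — no edge inside a register ⇒ χ ≤ 4
  χ = 4

Answer: 4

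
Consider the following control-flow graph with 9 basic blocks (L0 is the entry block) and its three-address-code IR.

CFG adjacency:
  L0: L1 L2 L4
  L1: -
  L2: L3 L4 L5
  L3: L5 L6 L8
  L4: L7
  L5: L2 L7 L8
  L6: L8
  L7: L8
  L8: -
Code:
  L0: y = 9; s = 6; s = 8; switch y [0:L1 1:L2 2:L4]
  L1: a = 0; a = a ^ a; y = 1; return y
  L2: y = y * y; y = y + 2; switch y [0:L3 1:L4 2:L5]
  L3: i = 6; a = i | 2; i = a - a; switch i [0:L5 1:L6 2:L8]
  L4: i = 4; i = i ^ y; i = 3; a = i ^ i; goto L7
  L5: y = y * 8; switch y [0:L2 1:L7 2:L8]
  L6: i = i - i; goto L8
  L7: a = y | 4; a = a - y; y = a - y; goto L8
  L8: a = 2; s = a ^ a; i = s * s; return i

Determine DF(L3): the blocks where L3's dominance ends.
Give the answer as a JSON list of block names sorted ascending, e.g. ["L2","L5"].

Answer: ["L5", "L8"]

Derivation:
idom tree: L1←L0 L2←L0 L3←L2 L4←L0 L5←L2 L6←L3 L7←L0 L8←L0
Dom∩ at merges:
  L2: preds {L0,L5}: {L0} ∩ {L0,L2,L5} = {L0}; idom=L0
  L4: preds {L0,L2}: {L0} ∩ {L0,L2} = {L0}; idom=L0
  L5: preds {L2,L3}: {L0,L2} ∩ {L0,L2,L3} = {L0,L2}; idom=L2
  L7: preds {L4,L5}: {L0,L4} ∩ {L0,L2,L5} = {L0}; idom=L0
  L8: preds {L3,L5,L6,L7}: {L0,L2,L3} ∩ {L0,L2,L5} ∩ {L0,L2,L3,L6} ∩ {L0,L7} = {L0}; idom=L0

DF walk-up:
  join L2 pred L0: · stop@L0
  join L2 pred L5: L5→L2 stop@L0
  join L4 pred L0: · stop@L0
  join L4 pred L2: L2 stop@L0
  join L5 pred L2: · stop@L2
  join L5 pred L3: L3 stop@L2
  join L7 pred L4: L4 stop@L0
  join L7 pred L5: L5→L2 stop@L0
  join L8 pred L3: L3→L2 stop@L0
  join L8 pred L5: L5→L2 stop@L0
  join L8 pred L6: L6→L3→L2 stop@L0
  join L8 pred L7: L7 stop@L0
  L0: DF=∅
  L1: DF=∅
  L2: DF={L2,L4,L7,L8}
  L3: DF={L5,L8}
  L4: DF={L7}
  L5: DF={L2,L7,L8}
  L6: DF={L8}
  L7: DF={L8}
  L8: DF=∅

DF(L3) = ["L5", "L8"]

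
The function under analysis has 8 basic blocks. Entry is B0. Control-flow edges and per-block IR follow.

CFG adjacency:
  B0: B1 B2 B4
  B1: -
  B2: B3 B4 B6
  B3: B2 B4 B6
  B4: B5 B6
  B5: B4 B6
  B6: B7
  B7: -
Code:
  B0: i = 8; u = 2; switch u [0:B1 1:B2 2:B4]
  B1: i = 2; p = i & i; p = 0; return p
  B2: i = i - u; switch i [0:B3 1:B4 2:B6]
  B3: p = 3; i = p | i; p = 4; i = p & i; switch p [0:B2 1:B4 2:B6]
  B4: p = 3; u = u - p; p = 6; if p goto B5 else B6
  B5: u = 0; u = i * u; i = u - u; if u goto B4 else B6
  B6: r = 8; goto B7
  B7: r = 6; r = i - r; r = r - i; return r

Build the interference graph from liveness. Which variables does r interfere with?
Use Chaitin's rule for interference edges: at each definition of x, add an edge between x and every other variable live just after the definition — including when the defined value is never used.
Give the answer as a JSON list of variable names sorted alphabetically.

def/use:
  B0: {i,u} / ∅
  B1: {i,p} / ∅
  B2: {i} / {i,u}
  B3: {i,p} / {i}
  B4: {p,u} / {u}
  B5: {i,u} / {i}
  B6: {r} / ∅
  B7: {r} / {i}

Live sets:
  live B0: ∅→{i,u}
  live B1: ∅→∅
  live B2: {i,u}→{i,u}
  live B3: {i,u}→{i,u}
  live B4: {i,u}→{i}
  live B5: {i}→{i,u}
  live B6: {i}→{i}
  live B7: {i}→∅

Interfere edges:
  i — {p,r,u}
  p — {i,u}
  r — {i}
  u — {i,p}

N(r) = ["i"]

Answer: ["i"]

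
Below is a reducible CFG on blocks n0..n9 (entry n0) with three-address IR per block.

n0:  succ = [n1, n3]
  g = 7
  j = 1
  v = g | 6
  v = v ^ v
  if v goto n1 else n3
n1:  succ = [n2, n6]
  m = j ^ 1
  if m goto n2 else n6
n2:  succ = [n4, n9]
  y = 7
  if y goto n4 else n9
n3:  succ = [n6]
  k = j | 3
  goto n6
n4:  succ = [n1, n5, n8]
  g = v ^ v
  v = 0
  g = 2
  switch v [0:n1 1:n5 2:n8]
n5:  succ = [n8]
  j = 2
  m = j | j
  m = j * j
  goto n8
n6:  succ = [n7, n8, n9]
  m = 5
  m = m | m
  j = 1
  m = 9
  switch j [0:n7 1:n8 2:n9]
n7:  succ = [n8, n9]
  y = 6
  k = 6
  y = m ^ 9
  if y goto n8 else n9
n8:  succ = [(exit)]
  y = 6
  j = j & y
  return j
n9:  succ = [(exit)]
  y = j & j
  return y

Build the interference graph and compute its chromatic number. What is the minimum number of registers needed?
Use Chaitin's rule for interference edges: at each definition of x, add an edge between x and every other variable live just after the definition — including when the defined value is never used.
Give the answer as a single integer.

Block summaries:
  n0: {g,j,v} / ∅
  n1: {m} / {j}
  n2: {y} / ∅
  n3: {k} / {j}
  n4: {g,v} / {v}
  n5: {j,m} / ∅
  n6: {j,m} / ∅
  n7: {k,y} / {m}
  n8: {j,y} / {j}
  n9: {y} / {j}

Backward fixpoint:
  n0 li=∅ lo={j,v}
  n1 li={j,v} lo={j,v}
  n2 li={j,v} lo={j,v}
  n3 li={j} lo=∅
  n4 li={j,v} lo={j,v}
  n5 li=∅ lo={j}
  n6 li=∅ lo={j,m}
  n7 li={j,m} lo={j}
  n8 li={j} lo=∅
  n9 li={j} lo=∅

Interfere edges:
  g↔{j,v}
  j↔{g,k,m,v,y}
  k↔{j,m}
  m↔{j,k,v,y}
  v↔{g,j,m,y}
  y↔{j,m,v}

Colouring:
  {j,m,v,y} pairwise interfere (4-clique) ⇒ χ ≥ 4
  4-colouring: c0={j}  c1={g,m}  c2={k,v}  c3={y}
  χ = 4

Answer: 4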